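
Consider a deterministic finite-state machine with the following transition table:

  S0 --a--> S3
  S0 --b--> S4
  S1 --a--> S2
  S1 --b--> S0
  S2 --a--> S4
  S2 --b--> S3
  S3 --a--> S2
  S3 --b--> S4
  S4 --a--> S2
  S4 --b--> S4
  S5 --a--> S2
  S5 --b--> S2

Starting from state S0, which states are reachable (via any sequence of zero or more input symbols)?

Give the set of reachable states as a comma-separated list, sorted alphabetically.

Answer: S0, S2, S3, S4

Derivation:
BFS from S0:
  visit S0: S0--a-->S3 (new), S0--b-->S4 (new)
  visit S3: S3--a-->S2 (new), S3--b-->S4 (seen)
  visit S4: S4--a-->S2 (seen), S4--b-->S4 (seen)
  visit S2: S2--a-->S4 (seen), S2--b-->S3 (seen)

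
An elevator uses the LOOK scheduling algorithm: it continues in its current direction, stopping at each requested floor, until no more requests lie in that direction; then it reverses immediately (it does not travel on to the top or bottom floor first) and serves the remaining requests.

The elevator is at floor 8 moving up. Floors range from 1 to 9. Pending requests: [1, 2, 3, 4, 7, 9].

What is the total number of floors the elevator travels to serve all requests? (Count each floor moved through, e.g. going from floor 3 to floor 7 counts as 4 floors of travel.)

Answer: 9

Derivation:
Start at floor 8 moving up, LOOK stop order: [9, 7, 4, 3, 2, 1]
  8 → 9: |9-8| = 1, total = 1
  9 → 7: |7-9| = 2, total = 3
  7 → 4: |4-7| = 3, total = 6
  4 → 3: |3-4| = 1, total = 7
  3 → 2: |2-3| = 1, total = 8
  2 → 1: |1-2| = 1, total = 9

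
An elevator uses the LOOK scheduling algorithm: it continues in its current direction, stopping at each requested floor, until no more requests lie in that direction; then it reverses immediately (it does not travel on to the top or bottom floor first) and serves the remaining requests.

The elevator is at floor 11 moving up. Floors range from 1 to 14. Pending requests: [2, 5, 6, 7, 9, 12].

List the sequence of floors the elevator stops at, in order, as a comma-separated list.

Answer: 12, 9, 7, 6, 5, 2

Derivation:
Current: 11, moving UP
Serve above first (ascending): [12]
Then reverse, serve below (descending): [9, 7, 6, 5, 2]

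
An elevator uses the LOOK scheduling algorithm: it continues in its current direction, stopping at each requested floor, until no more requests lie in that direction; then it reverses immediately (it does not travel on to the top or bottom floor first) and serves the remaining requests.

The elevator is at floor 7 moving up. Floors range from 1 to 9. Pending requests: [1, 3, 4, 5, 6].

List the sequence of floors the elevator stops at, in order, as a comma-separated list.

Current: 7, moving UP
Serve above first (ascending): []
Then reverse, serve below (descending): [6, 5, 4, 3, 1]

Answer: 6, 5, 4, 3, 1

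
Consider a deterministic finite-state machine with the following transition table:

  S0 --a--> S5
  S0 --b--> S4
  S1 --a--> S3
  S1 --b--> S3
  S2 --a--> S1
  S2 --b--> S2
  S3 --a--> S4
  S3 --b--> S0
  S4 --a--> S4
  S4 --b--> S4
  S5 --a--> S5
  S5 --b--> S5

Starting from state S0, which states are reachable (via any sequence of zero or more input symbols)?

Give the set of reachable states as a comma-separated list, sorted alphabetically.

Answer: S0, S4, S5

Derivation:
BFS from S0:
  visit S0: S0--a-->S5 (new), S0--b-->S4 (new)
  visit S5: S5--a-->S5 (seen), S5--b-->S5 (seen)
  visit S4: S4--a-->S4 (seen), S4--b-->S4 (seen)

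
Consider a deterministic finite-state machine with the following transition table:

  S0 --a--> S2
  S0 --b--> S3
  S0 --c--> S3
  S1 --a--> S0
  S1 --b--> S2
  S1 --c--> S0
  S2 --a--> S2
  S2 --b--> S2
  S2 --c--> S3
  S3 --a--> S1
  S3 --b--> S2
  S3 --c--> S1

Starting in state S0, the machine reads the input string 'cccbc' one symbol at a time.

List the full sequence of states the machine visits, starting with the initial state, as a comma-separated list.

Answer: S0, S3, S1, S0, S3, S1

Derivation:
Start: S0
  read 'c': S0 --c--> S3
  read 'c': S3 --c--> S1
  read 'c': S1 --c--> S0
  read 'b': S0 --b--> S3
  read 'c': S3 --c--> S1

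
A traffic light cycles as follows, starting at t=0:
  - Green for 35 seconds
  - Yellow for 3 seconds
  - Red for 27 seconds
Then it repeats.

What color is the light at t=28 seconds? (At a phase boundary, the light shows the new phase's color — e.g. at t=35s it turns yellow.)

Cycle length = 35 + 3 + 27 = 65s
t = 28, phase_t = 28 mod 65 = 28
28 < 35 (green end) → GREEN

Answer: green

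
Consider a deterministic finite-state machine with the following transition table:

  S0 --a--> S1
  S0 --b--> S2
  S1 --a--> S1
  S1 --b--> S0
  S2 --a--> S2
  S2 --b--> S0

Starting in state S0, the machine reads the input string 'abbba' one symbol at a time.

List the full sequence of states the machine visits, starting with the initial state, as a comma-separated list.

Start: S0
  read 'a': S0 --a--> S1
  read 'b': S1 --b--> S0
  read 'b': S0 --b--> S2
  read 'b': S2 --b--> S0
  read 'a': S0 --a--> S1

Answer: S0, S1, S0, S2, S0, S1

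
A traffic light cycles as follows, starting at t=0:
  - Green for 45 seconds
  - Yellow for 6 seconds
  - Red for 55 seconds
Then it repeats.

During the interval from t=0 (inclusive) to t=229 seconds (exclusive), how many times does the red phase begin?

Answer: 2

Derivation:
Cycle = 45+6+55 = 106s
red phase starts at t = k*106 + 51 for k=0,1,2,...
Need k*106+51 < 229 → k < 1.679
k ∈ {0, ..., 1} → 2 starts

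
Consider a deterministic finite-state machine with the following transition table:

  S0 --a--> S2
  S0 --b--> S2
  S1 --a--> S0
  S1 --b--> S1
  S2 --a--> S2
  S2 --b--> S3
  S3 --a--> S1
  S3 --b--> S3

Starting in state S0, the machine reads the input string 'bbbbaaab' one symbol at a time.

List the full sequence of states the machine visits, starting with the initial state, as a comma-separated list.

Answer: S0, S2, S3, S3, S3, S1, S0, S2, S3

Derivation:
Start: S0
  read 'b': S0 --b--> S2
  read 'b': S2 --b--> S3
  read 'b': S3 --b--> S3
  read 'b': S3 --b--> S3
  read 'a': S3 --a--> S1
  read 'a': S1 --a--> S0
  read 'a': S0 --a--> S2
  read 'b': S2 --b--> S3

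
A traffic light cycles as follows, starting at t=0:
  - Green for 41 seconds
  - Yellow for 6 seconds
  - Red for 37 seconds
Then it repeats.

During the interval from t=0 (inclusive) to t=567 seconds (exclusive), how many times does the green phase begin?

Answer: 7

Derivation:
Cycle = 41+6+37 = 84s
green phase starts at t = k*84 + 0 for k=0,1,2,...
Need k*84+0 < 567 → k < 6.750
k ∈ {0, ..., 6} → 7 starts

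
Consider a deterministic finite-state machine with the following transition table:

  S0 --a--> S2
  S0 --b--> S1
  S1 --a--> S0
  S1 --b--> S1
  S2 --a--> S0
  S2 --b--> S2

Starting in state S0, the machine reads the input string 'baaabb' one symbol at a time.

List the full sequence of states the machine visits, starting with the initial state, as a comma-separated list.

Start: S0
  read 'b': S0 --b--> S1
  read 'a': S1 --a--> S0
  read 'a': S0 --a--> S2
  read 'a': S2 --a--> S0
  read 'b': S0 --b--> S1
  read 'b': S1 --b--> S1

Answer: S0, S1, S0, S2, S0, S1, S1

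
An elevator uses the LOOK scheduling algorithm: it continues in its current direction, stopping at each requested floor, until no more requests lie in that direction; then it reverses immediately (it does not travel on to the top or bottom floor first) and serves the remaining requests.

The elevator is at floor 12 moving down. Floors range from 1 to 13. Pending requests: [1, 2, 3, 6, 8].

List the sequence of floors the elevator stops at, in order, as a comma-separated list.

Answer: 8, 6, 3, 2, 1

Derivation:
Current: 12, moving DOWN
Serve below first (descending): [8, 6, 3, 2, 1]
Then reverse, serve above (ascending): []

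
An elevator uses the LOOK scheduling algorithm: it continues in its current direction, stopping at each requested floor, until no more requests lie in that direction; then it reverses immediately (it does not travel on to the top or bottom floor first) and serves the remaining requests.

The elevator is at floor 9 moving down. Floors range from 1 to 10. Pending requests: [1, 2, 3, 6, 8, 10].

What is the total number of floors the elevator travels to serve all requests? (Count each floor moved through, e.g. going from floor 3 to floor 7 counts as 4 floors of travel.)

Start at floor 9 moving down, LOOK stop order: [8, 6, 3, 2, 1, 10]
  9 → 8: |8-9| = 1, total = 1
  8 → 6: |6-8| = 2, total = 3
  6 → 3: |3-6| = 3, total = 6
  3 → 2: |2-3| = 1, total = 7
  2 → 1: |1-2| = 1, total = 8
  1 → 10: |10-1| = 9, total = 17

Answer: 17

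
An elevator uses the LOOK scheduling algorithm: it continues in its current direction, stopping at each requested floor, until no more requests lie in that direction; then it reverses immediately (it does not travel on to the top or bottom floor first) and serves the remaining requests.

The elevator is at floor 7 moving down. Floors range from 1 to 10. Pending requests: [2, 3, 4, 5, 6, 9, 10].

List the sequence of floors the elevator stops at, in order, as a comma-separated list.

Current: 7, moving DOWN
Serve below first (descending): [6, 5, 4, 3, 2]
Then reverse, serve above (ascending): [9, 10]

Answer: 6, 5, 4, 3, 2, 9, 10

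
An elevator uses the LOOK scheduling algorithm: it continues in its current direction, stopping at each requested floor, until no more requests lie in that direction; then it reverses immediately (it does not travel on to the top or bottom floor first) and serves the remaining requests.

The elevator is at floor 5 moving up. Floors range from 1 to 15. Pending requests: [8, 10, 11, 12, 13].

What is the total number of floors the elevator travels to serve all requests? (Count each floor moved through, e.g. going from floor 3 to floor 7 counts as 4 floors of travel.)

Answer: 8

Derivation:
Start at floor 5 moving up, LOOK stop order: [8, 10, 11, 12, 13]
  5 → 8: |8-5| = 3, total = 3
  8 → 10: |10-8| = 2, total = 5
  10 → 11: |11-10| = 1, total = 6
  11 → 12: |12-11| = 1, total = 7
  12 → 13: |13-12| = 1, total = 8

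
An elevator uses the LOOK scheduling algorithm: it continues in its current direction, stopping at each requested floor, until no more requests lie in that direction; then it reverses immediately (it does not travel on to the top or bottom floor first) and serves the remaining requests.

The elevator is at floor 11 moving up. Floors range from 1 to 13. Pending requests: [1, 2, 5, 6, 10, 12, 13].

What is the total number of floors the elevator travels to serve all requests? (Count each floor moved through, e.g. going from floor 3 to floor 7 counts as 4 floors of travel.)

Start at floor 11 moving up, LOOK stop order: [12, 13, 10, 6, 5, 2, 1]
  11 → 12: |12-11| = 1, total = 1
  12 → 13: |13-12| = 1, total = 2
  13 → 10: |10-13| = 3, total = 5
  10 → 6: |6-10| = 4, total = 9
  6 → 5: |5-6| = 1, total = 10
  5 → 2: |2-5| = 3, total = 13
  2 → 1: |1-2| = 1, total = 14

Answer: 14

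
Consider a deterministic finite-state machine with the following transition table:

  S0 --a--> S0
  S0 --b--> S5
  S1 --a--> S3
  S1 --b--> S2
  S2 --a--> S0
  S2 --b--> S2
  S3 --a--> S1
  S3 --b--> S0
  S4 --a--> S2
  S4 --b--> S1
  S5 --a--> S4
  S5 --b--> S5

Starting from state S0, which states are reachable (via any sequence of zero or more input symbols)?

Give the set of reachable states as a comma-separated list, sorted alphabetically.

Answer: S0, S1, S2, S3, S4, S5

Derivation:
BFS from S0:
  visit S0: S0--a-->S0 (seen), S0--b-->S5 (new)
  visit S5: S5--a-->S4 (new), S5--b-->S5 (seen)
  visit S4: S4--a-->S2 (new), S4--b-->S1 (new)
  visit S2: S2--a-->S0 (seen), S2--b-->S2 (seen)
  visit S1: S1--a-->S3 (new), S1--b-->S2 (seen)
  visit S3: S3--a-->S1 (seen), S3--b-->S0 (seen)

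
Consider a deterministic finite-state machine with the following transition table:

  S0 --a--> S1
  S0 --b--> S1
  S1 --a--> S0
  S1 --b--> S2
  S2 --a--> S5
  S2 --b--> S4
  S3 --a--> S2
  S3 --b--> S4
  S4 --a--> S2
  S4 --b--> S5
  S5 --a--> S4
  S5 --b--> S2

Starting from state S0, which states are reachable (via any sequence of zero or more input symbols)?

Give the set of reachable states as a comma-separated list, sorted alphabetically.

BFS from S0:
  visit S0: S0--a-->S1 (new), S0--b-->S1 (seen)
  visit S1: S1--a-->S0 (seen), S1--b-->S2 (new)
  visit S2: S2--a-->S5 (new), S2--b-->S4 (new)
  visit S5: S5--a-->S4 (seen), S5--b-->S2 (seen)
  visit S4: S4--a-->S2 (seen), S4--b-->S5 (seen)

Answer: S0, S1, S2, S4, S5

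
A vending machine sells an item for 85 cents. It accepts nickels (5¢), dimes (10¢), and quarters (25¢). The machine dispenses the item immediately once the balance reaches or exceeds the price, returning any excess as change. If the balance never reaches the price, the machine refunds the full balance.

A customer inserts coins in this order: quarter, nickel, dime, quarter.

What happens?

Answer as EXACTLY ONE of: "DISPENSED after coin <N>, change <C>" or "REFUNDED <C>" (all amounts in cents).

Price: 85¢
Coin 1 (quarter, 25¢): balance = 25¢
Coin 2 (nickel, 5¢): balance = 30¢
Coin 3 (dime, 10¢): balance = 40¢
Coin 4 (quarter, 25¢): balance = 65¢
All coins inserted, balance 65¢ < price 85¢ → REFUND 65¢

Answer: REFUNDED 65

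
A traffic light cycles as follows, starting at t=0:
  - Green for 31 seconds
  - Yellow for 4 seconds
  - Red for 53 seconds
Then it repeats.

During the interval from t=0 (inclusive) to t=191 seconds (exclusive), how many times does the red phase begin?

Answer: 2

Derivation:
Cycle = 31+4+53 = 88s
red phase starts at t = k*88 + 35 for k=0,1,2,...
Need k*88+35 < 191 → k < 1.773
k ∈ {0, ..., 1} → 2 starts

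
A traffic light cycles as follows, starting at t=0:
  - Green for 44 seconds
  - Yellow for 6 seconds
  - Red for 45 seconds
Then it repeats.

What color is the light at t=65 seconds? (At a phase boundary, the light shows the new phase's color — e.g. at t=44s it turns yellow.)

Answer: red

Derivation:
Cycle length = 44 + 6 + 45 = 95s
t = 65, phase_t = 65 mod 95 = 65
65 >= 50 → RED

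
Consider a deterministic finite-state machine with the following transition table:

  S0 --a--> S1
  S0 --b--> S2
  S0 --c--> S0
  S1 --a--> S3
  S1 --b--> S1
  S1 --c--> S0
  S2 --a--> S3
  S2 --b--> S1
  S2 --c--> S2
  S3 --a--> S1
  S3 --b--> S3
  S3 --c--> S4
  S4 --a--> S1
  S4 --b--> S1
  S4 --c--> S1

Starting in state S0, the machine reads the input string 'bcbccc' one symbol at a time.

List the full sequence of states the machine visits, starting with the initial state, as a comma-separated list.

Start: S0
  read 'b': S0 --b--> S2
  read 'c': S2 --c--> S2
  read 'b': S2 --b--> S1
  read 'c': S1 --c--> S0
  read 'c': S0 --c--> S0
  read 'c': S0 --c--> S0

Answer: S0, S2, S2, S1, S0, S0, S0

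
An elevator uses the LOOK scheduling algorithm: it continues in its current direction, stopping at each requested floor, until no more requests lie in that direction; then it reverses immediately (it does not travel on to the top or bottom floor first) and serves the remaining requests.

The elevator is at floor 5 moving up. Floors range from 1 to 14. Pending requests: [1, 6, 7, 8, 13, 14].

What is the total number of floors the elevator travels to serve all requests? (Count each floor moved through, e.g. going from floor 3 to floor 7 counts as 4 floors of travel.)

Start at floor 5 moving up, LOOK stop order: [6, 7, 8, 13, 14, 1]
  5 → 6: |6-5| = 1, total = 1
  6 → 7: |7-6| = 1, total = 2
  7 → 8: |8-7| = 1, total = 3
  8 → 13: |13-8| = 5, total = 8
  13 → 14: |14-13| = 1, total = 9
  14 → 1: |1-14| = 13, total = 22

Answer: 22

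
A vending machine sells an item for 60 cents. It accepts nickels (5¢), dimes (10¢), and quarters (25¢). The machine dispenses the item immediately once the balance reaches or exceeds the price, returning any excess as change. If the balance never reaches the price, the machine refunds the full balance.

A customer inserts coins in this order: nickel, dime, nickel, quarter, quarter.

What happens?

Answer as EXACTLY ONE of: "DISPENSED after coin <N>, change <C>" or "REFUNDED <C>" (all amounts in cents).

Answer: DISPENSED after coin 5, change 10

Derivation:
Price: 60¢
Coin 1 (nickel, 5¢): balance = 5¢
Coin 2 (dime, 10¢): balance = 15¢
Coin 3 (nickel, 5¢): balance = 20¢
Coin 4 (quarter, 25¢): balance = 45¢
Coin 5 (quarter, 25¢): balance = 70¢
  → balance >= price → DISPENSE, change = 70 - 60 = 10¢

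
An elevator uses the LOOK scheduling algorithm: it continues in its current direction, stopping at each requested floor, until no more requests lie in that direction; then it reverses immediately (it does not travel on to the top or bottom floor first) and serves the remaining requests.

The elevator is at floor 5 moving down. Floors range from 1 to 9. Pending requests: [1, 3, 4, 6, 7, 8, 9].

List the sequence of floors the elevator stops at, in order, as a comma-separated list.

Current: 5, moving DOWN
Serve below first (descending): [4, 3, 1]
Then reverse, serve above (ascending): [6, 7, 8, 9]

Answer: 4, 3, 1, 6, 7, 8, 9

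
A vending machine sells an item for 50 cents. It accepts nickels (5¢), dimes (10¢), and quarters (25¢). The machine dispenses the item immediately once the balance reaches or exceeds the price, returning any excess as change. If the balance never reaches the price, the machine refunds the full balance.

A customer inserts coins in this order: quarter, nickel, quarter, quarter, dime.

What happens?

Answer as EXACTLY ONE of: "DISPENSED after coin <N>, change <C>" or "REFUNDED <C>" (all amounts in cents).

Price: 50¢
Coin 1 (quarter, 25¢): balance = 25¢
Coin 2 (nickel, 5¢): balance = 30¢
Coin 3 (quarter, 25¢): balance = 55¢
  → balance >= price → DISPENSE, change = 55 - 50 = 5¢

Answer: DISPENSED after coin 3, change 5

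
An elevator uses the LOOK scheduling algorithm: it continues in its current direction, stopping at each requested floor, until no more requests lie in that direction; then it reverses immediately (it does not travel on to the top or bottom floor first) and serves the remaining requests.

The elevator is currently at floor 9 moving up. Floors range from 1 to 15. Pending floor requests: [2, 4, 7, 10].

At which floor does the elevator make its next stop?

Current floor: 9, direction: up
Requests above: [10]
Requests below: [2, 4, 7]
Moving up and requests lie above → nearest above is min([10]) = 10

Answer: 10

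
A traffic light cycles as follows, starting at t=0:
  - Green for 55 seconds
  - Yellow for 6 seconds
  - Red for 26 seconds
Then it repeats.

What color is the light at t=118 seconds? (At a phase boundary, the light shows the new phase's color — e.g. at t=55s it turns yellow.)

Answer: green

Derivation:
Cycle length = 55 + 6 + 26 = 87s
t = 118, phase_t = 118 mod 87 = 31
31 < 55 (green end) → GREEN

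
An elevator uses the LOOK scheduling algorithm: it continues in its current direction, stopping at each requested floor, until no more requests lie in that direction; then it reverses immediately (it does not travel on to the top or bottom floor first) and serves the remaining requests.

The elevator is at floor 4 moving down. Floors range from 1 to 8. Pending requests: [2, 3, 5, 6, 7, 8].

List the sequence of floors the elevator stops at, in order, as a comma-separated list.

Answer: 3, 2, 5, 6, 7, 8

Derivation:
Current: 4, moving DOWN
Serve below first (descending): [3, 2]
Then reverse, serve above (ascending): [5, 6, 7, 8]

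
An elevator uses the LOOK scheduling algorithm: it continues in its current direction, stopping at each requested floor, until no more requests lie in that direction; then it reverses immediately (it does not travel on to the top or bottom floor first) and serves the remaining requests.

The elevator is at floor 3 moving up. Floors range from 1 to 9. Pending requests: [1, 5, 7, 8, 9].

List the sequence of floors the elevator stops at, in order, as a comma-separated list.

Answer: 5, 7, 8, 9, 1

Derivation:
Current: 3, moving UP
Serve above first (ascending): [5, 7, 8, 9]
Then reverse, serve below (descending): [1]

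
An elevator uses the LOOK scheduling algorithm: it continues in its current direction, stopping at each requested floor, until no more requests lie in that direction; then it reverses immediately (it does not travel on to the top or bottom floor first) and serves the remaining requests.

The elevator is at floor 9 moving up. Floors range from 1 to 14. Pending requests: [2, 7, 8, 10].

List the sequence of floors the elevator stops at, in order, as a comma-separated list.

Current: 9, moving UP
Serve above first (ascending): [10]
Then reverse, serve below (descending): [8, 7, 2]

Answer: 10, 8, 7, 2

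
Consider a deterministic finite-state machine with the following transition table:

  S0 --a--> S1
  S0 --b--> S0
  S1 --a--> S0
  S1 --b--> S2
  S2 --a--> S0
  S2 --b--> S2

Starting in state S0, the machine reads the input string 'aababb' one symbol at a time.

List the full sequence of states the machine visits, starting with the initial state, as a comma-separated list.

Start: S0
  read 'a': S0 --a--> S1
  read 'a': S1 --a--> S0
  read 'b': S0 --b--> S0
  read 'a': S0 --a--> S1
  read 'b': S1 --b--> S2
  read 'b': S2 --b--> S2

Answer: S0, S1, S0, S0, S1, S2, S2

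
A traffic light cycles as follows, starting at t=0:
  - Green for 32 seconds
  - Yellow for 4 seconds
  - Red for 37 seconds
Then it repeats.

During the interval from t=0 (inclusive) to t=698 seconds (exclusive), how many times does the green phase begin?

Answer: 10

Derivation:
Cycle = 32+4+37 = 73s
green phase starts at t = k*73 + 0 for k=0,1,2,...
Need k*73+0 < 698 → k < 9.562
k ∈ {0, ..., 9} → 10 starts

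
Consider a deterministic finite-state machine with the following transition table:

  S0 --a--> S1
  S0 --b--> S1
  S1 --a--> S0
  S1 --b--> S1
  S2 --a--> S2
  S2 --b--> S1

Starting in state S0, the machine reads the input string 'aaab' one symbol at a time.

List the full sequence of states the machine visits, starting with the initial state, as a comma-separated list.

Start: S0
  read 'a': S0 --a--> S1
  read 'a': S1 --a--> S0
  read 'a': S0 --a--> S1
  read 'b': S1 --b--> S1

Answer: S0, S1, S0, S1, S1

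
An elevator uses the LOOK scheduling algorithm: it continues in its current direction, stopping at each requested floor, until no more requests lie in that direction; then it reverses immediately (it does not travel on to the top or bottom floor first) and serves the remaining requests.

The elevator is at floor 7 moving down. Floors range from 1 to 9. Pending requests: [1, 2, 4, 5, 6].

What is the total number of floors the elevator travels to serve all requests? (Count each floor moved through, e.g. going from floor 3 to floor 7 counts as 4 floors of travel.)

Start at floor 7 moving down, LOOK stop order: [6, 5, 4, 2, 1]
  7 → 6: |6-7| = 1, total = 1
  6 → 5: |5-6| = 1, total = 2
  5 → 4: |4-5| = 1, total = 3
  4 → 2: |2-4| = 2, total = 5
  2 → 1: |1-2| = 1, total = 6

Answer: 6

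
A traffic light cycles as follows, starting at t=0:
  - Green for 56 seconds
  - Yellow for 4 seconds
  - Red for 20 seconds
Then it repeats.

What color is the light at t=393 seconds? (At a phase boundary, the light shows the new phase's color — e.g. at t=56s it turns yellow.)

Cycle length = 56 + 4 + 20 = 80s
t = 393, phase_t = 393 mod 80 = 73
73 >= 60 → RED

Answer: red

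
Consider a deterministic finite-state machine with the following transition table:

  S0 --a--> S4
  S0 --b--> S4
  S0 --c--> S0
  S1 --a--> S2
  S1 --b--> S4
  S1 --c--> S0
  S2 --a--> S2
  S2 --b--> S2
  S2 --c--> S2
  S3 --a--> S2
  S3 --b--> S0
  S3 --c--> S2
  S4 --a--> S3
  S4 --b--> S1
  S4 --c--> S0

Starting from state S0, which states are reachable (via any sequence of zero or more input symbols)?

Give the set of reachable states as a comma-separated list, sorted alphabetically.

Answer: S0, S1, S2, S3, S4

Derivation:
BFS from S0:
  visit S0: S0--a-->S4 (new), S0--b-->S4 (seen), S0--c-->S0 (seen)
  visit S4: S4--a-->S3 (new), S4--b-->S1 (new), S4--c-->S0 (seen)
  visit S3: S3--a-->S2 (new), S3--b-->S0 (seen), S3--c-->S2 (seen)
  visit S1: S1--a-->S2 (seen), S1--b-->S4 (seen), S1--c-->S0 (seen)
  visit S2: S2--a-->S2 (seen), S2--b-->S2 (seen), S2--c-->S2 (seen)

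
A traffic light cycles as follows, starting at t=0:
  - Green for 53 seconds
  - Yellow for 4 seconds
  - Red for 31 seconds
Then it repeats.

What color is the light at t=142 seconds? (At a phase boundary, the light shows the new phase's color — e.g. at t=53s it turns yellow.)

Answer: yellow

Derivation:
Cycle length = 53 + 4 + 31 = 88s
t = 142, phase_t = 142 mod 88 = 54
53 <= 54 < 57 (yellow end) → YELLOW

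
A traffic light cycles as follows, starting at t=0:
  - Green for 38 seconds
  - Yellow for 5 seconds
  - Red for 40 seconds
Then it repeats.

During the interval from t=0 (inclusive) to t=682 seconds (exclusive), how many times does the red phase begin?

Answer: 8

Derivation:
Cycle = 38+5+40 = 83s
red phase starts at t = k*83 + 43 for k=0,1,2,...
Need k*83+43 < 682 → k < 7.699
k ∈ {0, ..., 7} → 8 starts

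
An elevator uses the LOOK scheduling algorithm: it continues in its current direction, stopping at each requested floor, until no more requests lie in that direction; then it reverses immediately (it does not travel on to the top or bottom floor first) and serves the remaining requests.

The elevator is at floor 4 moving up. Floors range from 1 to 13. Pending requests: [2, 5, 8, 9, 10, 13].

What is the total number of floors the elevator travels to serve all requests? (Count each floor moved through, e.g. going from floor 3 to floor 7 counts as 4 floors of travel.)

Start at floor 4 moving up, LOOK stop order: [5, 8, 9, 10, 13, 2]
  4 → 5: |5-4| = 1, total = 1
  5 → 8: |8-5| = 3, total = 4
  8 → 9: |9-8| = 1, total = 5
  9 → 10: |10-9| = 1, total = 6
  10 → 13: |13-10| = 3, total = 9
  13 → 2: |2-13| = 11, total = 20

Answer: 20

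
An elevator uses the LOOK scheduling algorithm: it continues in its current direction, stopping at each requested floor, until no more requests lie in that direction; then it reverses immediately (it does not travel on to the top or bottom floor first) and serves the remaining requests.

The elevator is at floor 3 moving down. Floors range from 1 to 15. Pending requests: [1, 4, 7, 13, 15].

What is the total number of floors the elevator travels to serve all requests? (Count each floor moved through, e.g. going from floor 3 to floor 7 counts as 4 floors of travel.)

Start at floor 3 moving down, LOOK stop order: [1, 4, 7, 13, 15]
  3 → 1: |1-3| = 2, total = 2
  1 → 4: |4-1| = 3, total = 5
  4 → 7: |7-4| = 3, total = 8
  7 → 13: |13-7| = 6, total = 14
  13 → 15: |15-13| = 2, total = 16

Answer: 16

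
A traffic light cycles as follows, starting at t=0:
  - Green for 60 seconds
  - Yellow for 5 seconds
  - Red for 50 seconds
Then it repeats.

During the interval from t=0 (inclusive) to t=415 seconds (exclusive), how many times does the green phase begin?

Answer: 4

Derivation:
Cycle = 60+5+50 = 115s
green phase starts at t = k*115 + 0 for k=0,1,2,...
Need k*115+0 < 415 → k < 3.609
k ∈ {0, ..., 3} → 4 starts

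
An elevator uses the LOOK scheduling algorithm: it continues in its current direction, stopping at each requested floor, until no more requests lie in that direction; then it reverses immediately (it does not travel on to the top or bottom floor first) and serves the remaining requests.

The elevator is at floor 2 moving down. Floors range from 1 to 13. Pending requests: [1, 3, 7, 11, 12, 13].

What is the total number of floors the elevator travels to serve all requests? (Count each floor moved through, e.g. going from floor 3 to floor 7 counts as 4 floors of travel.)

Start at floor 2 moving down, LOOK stop order: [1, 3, 7, 11, 12, 13]
  2 → 1: |1-2| = 1, total = 1
  1 → 3: |3-1| = 2, total = 3
  3 → 7: |7-3| = 4, total = 7
  7 → 11: |11-7| = 4, total = 11
  11 → 12: |12-11| = 1, total = 12
  12 → 13: |13-12| = 1, total = 13

Answer: 13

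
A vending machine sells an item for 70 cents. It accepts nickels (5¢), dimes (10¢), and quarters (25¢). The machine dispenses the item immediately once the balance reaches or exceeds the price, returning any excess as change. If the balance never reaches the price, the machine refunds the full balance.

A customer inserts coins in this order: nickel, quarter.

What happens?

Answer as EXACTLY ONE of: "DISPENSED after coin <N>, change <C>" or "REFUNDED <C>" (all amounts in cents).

Price: 70¢
Coin 1 (nickel, 5¢): balance = 5¢
Coin 2 (quarter, 25¢): balance = 30¢
All coins inserted, balance 30¢ < price 70¢ → REFUND 30¢

Answer: REFUNDED 30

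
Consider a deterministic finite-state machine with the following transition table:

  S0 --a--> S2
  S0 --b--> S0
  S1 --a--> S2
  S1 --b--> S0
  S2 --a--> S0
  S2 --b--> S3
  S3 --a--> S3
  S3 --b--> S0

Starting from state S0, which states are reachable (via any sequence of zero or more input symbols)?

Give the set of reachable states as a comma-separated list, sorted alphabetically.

Answer: S0, S2, S3

Derivation:
BFS from S0:
  visit S0: S0--a-->S2 (new), S0--b-->S0 (seen)
  visit S2: S2--a-->S0 (seen), S2--b-->S3 (new)
  visit S3: S3--a-->S3 (seen), S3--b-->S0 (seen)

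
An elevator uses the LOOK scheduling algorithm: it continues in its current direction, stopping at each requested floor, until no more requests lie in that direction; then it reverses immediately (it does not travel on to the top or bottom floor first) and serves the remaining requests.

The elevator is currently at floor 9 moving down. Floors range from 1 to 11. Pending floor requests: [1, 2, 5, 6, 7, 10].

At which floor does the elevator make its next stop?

Current floor: 9, direction: down
Requests above: [10]
Requests below: [1, 2, 5, 6, 7]
Moving down and requests lie below → nearest below is max([1, 2, 5, 6, 7]) = 7

Answer: 7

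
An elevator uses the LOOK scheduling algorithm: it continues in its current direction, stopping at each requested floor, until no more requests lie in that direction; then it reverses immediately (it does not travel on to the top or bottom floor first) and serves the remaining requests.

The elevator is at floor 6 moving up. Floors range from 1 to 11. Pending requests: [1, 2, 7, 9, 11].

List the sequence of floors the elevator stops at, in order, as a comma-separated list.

Current: 6, moving UP
Serve above first (ascending): [7, 9, 11]
Then reverse, serve below (descending): [2, 1]

Answer: 7, 9, 11, 2, 1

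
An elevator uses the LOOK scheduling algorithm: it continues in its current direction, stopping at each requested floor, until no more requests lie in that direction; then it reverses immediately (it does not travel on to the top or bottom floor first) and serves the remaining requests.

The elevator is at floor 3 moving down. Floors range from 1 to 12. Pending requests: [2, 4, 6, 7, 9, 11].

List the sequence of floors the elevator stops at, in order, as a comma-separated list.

Current: 3, moving DOWN
Serve below first (descending): [2]
Then reverse, serve above (ascending): [4, 6, 7, 9, 11]

Answer: 2, 4, 6, 7, 9, 11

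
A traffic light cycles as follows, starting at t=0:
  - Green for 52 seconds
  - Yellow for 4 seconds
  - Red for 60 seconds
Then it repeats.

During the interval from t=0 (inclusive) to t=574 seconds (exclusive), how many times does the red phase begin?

Answer: 5

Derivation:
Cycle = 52+4+60 = 116s
red phase starts at t = k*116 + 56 for k=0,1,2,...
Need k*116+56 < 574 → k < 4.466
k ∈ {0, ..., 4} → 5 starts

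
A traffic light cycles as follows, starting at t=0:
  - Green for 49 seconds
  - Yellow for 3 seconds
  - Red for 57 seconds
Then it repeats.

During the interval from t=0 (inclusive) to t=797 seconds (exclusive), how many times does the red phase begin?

Answer: 7

Derivation:
Cycle = 49+3+57 = 109s
red phase starts at t = k*109 + 52 for k=0,1,2,...
Need k*109+52 < 797 → k < 6.835
k ∈ {0, ..., 6} → 7 starts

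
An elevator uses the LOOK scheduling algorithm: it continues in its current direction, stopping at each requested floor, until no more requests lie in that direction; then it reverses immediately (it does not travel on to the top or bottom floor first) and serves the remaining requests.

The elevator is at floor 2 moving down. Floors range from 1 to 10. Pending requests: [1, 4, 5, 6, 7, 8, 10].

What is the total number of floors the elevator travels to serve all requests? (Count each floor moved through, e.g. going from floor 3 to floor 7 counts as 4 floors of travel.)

Answer: 10

Derivation:
Start at floor 2 moving down, LOOK stop order: [1, 4, 5, 6, 7, 8, 10]
  2 → 1: |1-2| = 1, total = 1
  1 → 4: |4-1| = 3, total = 4
  4 → 5: |5-4| = 1, total = 5
  5 → 6: |6-5| = 1, total = 6
  6 → 7: |7-6| = 1, total = 7
  7 → 8: |8-7| = 1, total = 8
  8 → 10: |10-8| = 2, total = 10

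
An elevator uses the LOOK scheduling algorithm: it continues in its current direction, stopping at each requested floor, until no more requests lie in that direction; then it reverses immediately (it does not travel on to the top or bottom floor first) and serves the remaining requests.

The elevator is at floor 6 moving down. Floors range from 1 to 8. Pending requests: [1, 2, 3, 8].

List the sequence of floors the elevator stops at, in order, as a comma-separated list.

Current: 6, moving DOWN
Serve below first (descending): [3, 2, 1]
Then reverse, serve above (ascending): [8]

Answer: 3, 2, 1, 8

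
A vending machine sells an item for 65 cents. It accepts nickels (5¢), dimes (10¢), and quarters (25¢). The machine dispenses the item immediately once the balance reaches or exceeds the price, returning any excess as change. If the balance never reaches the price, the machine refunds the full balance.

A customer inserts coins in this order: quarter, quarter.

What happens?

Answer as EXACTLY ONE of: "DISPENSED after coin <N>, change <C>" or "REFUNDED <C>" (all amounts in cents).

Answer: REFUNDED 50

Derivation:
Price: 65¢
Coin 1 (quarter, 25¢): balance = 25¢
Coin 2 (quarter, 25¢): balance = 50¢
All coins inserted, balance 50¢ < price 65¢ → REFUND 50¢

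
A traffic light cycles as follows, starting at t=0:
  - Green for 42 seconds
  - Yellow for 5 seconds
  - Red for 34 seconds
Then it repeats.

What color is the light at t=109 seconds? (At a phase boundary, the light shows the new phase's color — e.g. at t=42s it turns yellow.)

Cycle length = 42 + 5 + 34 = 81s
t = 109, phase_t = 109 mod 81 = 28
28 < 42 (green end) → GREEN

Answer: green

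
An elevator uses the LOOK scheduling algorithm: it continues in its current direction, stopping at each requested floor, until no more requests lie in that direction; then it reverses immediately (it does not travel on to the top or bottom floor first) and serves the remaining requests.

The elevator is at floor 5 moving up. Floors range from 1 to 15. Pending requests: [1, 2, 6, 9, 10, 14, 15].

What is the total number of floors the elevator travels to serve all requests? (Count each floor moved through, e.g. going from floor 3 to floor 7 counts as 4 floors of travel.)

Start at floor 5 moving up, LOOK stop order: [6, 9, 10, 14, 15, 2, 1]
  5 → 6: |6-5| = 1, total = 1
  6 → 9: |9-6| = 3, total = 4
  9 → 10: |10-9| = 1, total = 5
  10 → 14: |14-10| = 4, total = 9
  14 → 15: |15-14| = 1, total = 10
  15 → 2: |2-15| = 13, total = 23
  2 → 1: |1-2| = 1, total = 24

Answer: 24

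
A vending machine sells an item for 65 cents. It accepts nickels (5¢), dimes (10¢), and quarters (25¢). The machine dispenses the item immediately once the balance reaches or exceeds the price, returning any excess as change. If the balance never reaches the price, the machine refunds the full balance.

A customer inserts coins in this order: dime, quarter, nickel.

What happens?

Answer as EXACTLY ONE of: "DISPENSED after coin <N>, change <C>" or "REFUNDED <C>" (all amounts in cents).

Price: 65¢
Coin 1 (dime, 10¢): balance = 10¢
Coin 2 (quarter, 25¢): balance = 35¢
Coin 3 (nickel, 5¢): balance = 40¢
All coins inserted, balance 40¢ < price 65¢ → REFUND 40¢

Answer: REFUNDED 40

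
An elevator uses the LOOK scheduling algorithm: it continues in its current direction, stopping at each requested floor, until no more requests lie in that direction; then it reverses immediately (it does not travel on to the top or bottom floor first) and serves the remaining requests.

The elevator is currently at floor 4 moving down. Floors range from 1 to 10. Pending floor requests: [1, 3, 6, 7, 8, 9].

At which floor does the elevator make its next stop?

Answer: 3

Derivation:
Current floor: 4, direction: down
Requests above: [6, 7, 8, 9]
Requests below: [1, 3]
Moving down and requests lie below → nearest below is max([1, 3]) = 3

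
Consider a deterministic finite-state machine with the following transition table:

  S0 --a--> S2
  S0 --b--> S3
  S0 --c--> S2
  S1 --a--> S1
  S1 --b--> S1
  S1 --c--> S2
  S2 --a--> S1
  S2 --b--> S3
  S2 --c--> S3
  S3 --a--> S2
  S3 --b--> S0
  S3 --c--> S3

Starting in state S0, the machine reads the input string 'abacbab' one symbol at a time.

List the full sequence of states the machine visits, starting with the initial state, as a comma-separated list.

Start: S0
  read 'a': S0 --a--> S2
  read 'b': S2 --b--> S3
  read 'a': S3 --a--> S2
  read 'c': S2 --c--> S3
  read 'b': S3 --b--> S0
  read 'a': S0 --a--> S2
  read 'b': S2 --b--> S3

Answer: S0, S2, S3, S2, S3, S0, S2, S3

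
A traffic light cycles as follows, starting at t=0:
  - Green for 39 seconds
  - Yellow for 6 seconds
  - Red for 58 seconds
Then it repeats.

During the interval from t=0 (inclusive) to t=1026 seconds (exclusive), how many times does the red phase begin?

Cycle = 39+6+58 = 103s
red phase starts at t = k*103 + 45 for k=0,1,2,...
Need k*103+45 < 1026 → k < 9.524
k ∈ {0, ..., 9} → 10 starts

Answer: 10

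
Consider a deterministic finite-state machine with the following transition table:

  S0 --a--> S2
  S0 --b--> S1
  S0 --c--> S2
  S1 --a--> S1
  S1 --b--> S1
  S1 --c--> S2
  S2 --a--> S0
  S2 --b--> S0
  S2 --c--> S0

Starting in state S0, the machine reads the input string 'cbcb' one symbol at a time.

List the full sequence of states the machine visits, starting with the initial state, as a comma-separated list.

Answer: S0, S2, S0, S2, S0

Derivation:
Start: S0
  read 'c': S0 --c--> S2
  read 'b': S2 --b--> S0
  read 'c': S0 --c--> S2
  read 'b': S2 --b--> S0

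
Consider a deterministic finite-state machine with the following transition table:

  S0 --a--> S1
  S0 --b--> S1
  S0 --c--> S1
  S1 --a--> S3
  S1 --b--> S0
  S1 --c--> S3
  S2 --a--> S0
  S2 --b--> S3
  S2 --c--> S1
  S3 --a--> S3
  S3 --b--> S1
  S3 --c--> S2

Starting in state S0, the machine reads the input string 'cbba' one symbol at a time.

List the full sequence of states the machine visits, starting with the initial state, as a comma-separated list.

Answer: S0, S1, S0, S1, S3

Derivation:
Start: S0
  read 'c': S0 --c--> S1
  read 'b': S1 --b--> S0
  read 'b': S0 --b--> S1
  read 'a': S1 --a--> S3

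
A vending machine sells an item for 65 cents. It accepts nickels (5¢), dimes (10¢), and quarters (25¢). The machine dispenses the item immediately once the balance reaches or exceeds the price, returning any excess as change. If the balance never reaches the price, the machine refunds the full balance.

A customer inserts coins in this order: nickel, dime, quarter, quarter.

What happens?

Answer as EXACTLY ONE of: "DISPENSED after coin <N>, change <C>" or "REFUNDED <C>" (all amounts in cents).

Price: 65¢
Coin 1 (nickel, 5¢): balance = 5¢
Coin 2 (dime, 10¢): balance = 15¢
Coin 3 (quarter, 25¢): balance = 40¢
Coin 4 (quarter, 25¢): balance = 65¢
  → balance >= price → DISPENSE, change = 65 - 65 = 0¢

Answer: DISPENSED after coin 4, change 0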